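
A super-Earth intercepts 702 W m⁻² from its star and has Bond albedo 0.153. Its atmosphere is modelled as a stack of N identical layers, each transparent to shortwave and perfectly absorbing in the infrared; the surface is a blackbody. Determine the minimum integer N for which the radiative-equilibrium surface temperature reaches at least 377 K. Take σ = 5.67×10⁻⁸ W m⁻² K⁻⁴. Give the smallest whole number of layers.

Top-of-atmosphere balance: σT_e⁴ = S(1−α)/4 = 148.6 W m⁻² → T_e = 226.3 K.
Need (N+1)T_e⁴ ≥ T_s⁴, i.e. N+1 ≥ (377/226.3)⁴ = 7.705.
Rounding up, N = 7.

7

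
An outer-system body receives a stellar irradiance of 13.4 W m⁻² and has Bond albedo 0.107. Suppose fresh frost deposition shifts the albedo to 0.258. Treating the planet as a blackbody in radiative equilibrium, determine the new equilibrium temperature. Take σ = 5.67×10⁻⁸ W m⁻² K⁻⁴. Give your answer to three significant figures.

With the new albedo, S(1−α₂)/4 = 2.486 W m⁻², so T₂ = 81.37 K.

81.4 K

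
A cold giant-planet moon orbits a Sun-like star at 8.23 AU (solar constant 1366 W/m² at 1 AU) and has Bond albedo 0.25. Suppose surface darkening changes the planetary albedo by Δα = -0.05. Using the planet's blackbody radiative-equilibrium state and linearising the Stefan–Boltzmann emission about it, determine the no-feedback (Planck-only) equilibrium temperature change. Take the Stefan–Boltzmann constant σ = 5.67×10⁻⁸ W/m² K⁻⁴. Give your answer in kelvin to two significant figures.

1.5 K

Irradiance scales as 1/d², so S = 1366 W/m² × (1/8.23)² = 20.17 W/m².
Unperturbed T_e = [20.17·(1−0.25)/(4σ)]^¼ = 90.37 K.
The change in absorbed flux is Δ[S(1−α)/4] = −SΔα/4 = 0.2521 W/m².
The Planck feedback parameter is 4σT_e³ = 0.1674 W/m²/K.
Hence the no-feedback warming is ΔF/(4σT_e³) = 1.51 K.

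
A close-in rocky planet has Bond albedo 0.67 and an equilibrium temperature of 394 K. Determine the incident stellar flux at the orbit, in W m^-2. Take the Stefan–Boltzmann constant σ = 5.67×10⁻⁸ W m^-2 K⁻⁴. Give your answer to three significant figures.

16600 W m^-2

From S(1−α)/4 = σT⁴: S = 4σT⁴/(1−α).
σT⁴ = 5.67×10⁻⁸·(394)⁴ = 1366 W m^-2.
S = 4·1366/0.33 = 16560 W m^-2.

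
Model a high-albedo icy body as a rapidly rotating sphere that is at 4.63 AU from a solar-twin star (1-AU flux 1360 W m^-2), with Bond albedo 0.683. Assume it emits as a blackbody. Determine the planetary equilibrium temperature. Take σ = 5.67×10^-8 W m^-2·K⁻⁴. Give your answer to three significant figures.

By the inverse-square law, S = 1360/4.63² = 63.44 W m^-2.
Absorbed flux (global mean): S(1−α)/4 = 63.44·0.317/4 = 5.028 W m^-2.
In equilibrium σT⁴ equals this, so T = 97.04 K.

97.0 K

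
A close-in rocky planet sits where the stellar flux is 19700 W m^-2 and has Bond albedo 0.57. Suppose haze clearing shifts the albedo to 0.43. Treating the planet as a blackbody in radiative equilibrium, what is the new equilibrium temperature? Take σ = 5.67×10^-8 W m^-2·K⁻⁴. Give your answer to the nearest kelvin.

New equilibrium: T₂ = [(1−0.43)·19700/(4σ)]^(1/4) = 471.7 K.

472 K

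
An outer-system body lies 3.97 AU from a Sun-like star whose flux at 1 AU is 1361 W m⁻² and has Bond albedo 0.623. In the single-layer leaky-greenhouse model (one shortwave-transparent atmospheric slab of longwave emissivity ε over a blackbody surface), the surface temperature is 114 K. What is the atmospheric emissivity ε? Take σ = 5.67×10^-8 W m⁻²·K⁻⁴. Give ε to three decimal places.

0.300

Irradiance scales as 1/d², so S = 1361 W m⁻² × (1/3.97)² = 86.35 W m⁻².
TOA balance gives T_e = 109.5 K.
T_s⁴ = T_e⁴·2/(2−ε) → ε = 2 − 2(T_e/T_s)⁴ = 2 − 2·(109.5/114)⁴ = 0.3002.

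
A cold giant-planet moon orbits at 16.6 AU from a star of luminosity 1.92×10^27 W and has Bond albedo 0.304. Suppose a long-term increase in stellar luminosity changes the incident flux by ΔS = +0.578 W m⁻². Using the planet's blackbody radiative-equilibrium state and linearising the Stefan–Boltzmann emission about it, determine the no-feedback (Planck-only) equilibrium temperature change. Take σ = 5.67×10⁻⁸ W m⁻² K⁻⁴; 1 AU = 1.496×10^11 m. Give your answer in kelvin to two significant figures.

0.54 kelvin

d = 16.6 × 1.496×10^11 m = 2.483×10^12 m.
S = L/(4πd²) = 24.77 W m⁻².
The baseline emission temperature is T_e = 93.38 K.
ΔF = Δ[S(1−α)]/4 = (1−0.304)·+0.578/4 = 0.1006 W m⁻².
Linearising σT⁴ gives d(σT⁴)/dT = 4σT_e³ = 0.1847 W m⁻² per K.
So ΔT₀ = 0.1006/0.1847 = 0.545 K.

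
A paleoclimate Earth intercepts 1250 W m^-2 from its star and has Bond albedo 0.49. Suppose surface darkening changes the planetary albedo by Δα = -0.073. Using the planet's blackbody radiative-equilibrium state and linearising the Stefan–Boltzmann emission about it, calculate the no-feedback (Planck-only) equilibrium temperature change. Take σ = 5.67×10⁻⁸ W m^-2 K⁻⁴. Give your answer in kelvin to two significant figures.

Reference equilibrium: T_e = [S(1−α)/(4σ)]^(1/4) = 230.3 K.
TOA radiative forcing: ΔF = −S·Δα/4 = −1250·(-0.073)/4 = 22.81 W m^-2.
Linearising σT⁴ gives d(σT⁴)/dT = 4σT_e³ = 2.769 W m^-2 per K.
Hence the no-feedback warming is ΔF/(4σT_e³) = 8.24 K.

8.2 K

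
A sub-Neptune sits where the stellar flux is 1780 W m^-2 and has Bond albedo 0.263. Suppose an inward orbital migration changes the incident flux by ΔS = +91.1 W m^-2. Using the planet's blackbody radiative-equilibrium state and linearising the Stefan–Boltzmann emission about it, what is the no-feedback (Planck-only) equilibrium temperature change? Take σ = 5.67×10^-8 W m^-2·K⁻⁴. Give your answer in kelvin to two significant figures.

3.5 K

Reference equilibrium: T_e = [S(1−α)/(4σ)]^(1/4) = 275.8 K.
ΔF = Δ[S(1−α)]/4 = (1−0.263)·+91.1/4 = 16.79 W m^-2.
Linearising σT⁴ gives d(σT⁴)/dT = 4σT_e³ = 4.757 W m^-2 per K.
So ΔT₀ = 16.79/4.757 = 3.53 K.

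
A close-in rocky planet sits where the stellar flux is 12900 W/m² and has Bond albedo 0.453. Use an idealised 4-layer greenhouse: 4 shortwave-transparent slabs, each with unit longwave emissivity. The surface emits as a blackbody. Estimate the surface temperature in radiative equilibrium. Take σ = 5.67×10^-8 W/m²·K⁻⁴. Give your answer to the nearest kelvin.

628 kelvin

Top-of-atmosphere balance: σT_e⁴ = S(1−α)/4 = 1764 W/m² → T_e = 420.0 K.
For an N-layer opaque stack, T_s⁴ = (N+1)T_e⁴, hence T_s = (5)^(1/4)×420.0 K = 628.0 K.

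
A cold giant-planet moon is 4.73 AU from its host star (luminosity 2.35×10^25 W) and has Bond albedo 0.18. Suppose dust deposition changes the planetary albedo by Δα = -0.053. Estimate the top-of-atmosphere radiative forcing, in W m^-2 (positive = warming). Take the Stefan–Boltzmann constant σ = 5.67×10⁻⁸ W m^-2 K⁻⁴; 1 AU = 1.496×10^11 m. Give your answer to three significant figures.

Orbital distance: d = 4.73 AU = 7.076×10^11 m.
Spreading L over a sphere of radius d: S = 2.35×10^25/(4π·7.08×10^11²) = 3.735 W m^-2.
ΔF = −(S/4)Δα = −(3.735/4)×(-0.053) = 0.04949 W m^-2.

0.0495 W m^-2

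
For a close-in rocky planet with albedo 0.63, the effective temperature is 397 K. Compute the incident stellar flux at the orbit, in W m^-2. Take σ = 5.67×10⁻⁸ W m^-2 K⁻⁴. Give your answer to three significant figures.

Invert the energy balance for S: S = 4σT⁴/(1−α).
σT⁴ = 5.67×10⁻⁸·(397)⁴ = 1408 W m^-2.
So S = 4×1408/(1−0.63) = 15230 W m^-2.

15200 W m^-2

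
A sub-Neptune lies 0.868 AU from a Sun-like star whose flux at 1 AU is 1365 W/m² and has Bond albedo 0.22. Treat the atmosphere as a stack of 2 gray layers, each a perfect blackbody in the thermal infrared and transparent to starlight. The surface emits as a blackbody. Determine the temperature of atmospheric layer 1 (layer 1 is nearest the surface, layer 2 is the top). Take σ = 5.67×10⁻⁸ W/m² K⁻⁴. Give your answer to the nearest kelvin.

Irradiance scales as 1/d², so S = 1365 W/m² × (1/0.868)² = 1812 W/m².
The effective emission temperature is T_e = [S(1−α)/(4σ)]^¼ = 281.0 K.
In the N-layer model, layer k (counted from the surface) has T_k = (N+1−k)^(1/4)·T_e.
T_1 = (2)^(1/4)·281.0 = 334.1 K.

334 K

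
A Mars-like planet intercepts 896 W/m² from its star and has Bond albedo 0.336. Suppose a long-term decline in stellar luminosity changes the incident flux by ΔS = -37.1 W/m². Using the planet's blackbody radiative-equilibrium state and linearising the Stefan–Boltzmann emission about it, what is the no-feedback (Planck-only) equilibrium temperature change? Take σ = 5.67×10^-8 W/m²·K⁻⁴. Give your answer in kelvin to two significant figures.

Reference equilibrium: T_e = [S(1−α)/(4σ)]^(1/4) = 226.3 K.
Only a fraction (1−α) is absorbed and it's spread over 4πR², so ΔF = (1−α)ΔS/4 = -6.159 W/m².
Linearising σT⁴ gives d(σT⁴)/dT = 4σT_e³ = 2.629 W/m² per K.
Hence the no-feedback warming is ΔF/(4σT_e³) = -2.34 K.

-2.3 K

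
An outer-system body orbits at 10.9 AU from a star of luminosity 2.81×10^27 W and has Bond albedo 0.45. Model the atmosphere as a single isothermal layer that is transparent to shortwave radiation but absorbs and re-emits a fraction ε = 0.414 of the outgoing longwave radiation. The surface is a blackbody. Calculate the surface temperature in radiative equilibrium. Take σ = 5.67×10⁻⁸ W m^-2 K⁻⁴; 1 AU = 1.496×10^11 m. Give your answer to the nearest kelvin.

Orbital distance: d = 10.9 AU = 1.631×10^12 m.
Flux at the orbit: S = L/(4πd²) = 2.81×10^27/(4π·(1.63×10^12)²) = 84.10 W m^-2.
The planet radiates to space at T_e = [S(1−α)/(4σ)]^(1/4) = 119.5 K.
Surface balance with a leaky layer gives σT_s⁴ = σT_e⁴·2/(2−ε), so T_s = T_e·[2/(2−0.414)]^(1/4) = 126.6 K.

127 kelvin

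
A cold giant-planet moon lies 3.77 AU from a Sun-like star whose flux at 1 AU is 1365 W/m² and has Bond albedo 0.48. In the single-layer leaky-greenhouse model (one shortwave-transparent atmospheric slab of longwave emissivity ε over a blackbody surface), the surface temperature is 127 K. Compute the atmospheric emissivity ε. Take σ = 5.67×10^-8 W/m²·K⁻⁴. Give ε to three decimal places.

0.307

By the inverse-square law, S = 1365/3.77² = 96.04 W/m².
Effective temperature: T_e = [S(1−α)/(4σ)]^(1/4) = 121.8 K.
T_s⁴ = T_e⁴·2/(2−ε) → ε = 2 − 2(T_e/T_s)⁴ = 2 − 2·(121.8/127)⁴ = 0.3071.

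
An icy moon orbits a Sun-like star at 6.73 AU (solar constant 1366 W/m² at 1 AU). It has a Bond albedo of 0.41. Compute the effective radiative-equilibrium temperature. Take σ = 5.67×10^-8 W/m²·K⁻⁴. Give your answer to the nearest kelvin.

94 kelvin

Flux at the orbit: S = 1366/(6.73)² = 30.16 W/m².
The planet absorbs (1−α)S over its disc πR² and re-emits over 4πR², so the mean absorbed flux is (1−0.41)·30.16/4 = 4.448 W/m².
Set σT⁴ = 4.448 → T = (4.448/σ)^(1/4) = 94.11 K.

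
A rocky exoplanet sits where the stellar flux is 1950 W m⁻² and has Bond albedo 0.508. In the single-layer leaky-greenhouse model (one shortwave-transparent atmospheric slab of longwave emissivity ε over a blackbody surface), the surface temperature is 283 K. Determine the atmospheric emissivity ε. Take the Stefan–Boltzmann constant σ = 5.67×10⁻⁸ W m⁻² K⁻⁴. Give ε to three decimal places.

0.681

TOA balance gives T_e = 255.0 K.
Inverting T_s⁴ = 2T_e⁴/(2−ε): (T_e/T_s)⁴ = 0.6595, so ε = 2(1 − 0.6595) = 0.6810.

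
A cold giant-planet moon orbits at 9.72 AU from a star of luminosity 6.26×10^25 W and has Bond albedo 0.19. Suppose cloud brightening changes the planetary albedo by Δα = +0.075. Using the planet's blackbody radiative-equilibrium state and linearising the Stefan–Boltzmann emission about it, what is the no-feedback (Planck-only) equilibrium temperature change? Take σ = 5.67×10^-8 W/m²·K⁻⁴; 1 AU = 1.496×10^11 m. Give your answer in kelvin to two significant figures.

-1.2 kelvin

Orbital distance: d = 9.72 AU = 1.454×10^12 m.
Flux at the orbit: S = L/(4πd²) = 6.26×10^25/(4π·(1.45×10^12)²) = 2.356 W/m².
The baseline emission temperature is T_e = 53.86 K.
The change in absorbed flux is Δ[S(1−α)/4] = −SΔα/4 = -0.04417 W/m².
Planck response: λ_P = 4σT_e³ = 4·5.67×10⁻⁸·(53.86)³ = 0.03543 W/m²/K.
Hence the no-feedback warming is ΔF/(4σT_e³) = -1.25 K.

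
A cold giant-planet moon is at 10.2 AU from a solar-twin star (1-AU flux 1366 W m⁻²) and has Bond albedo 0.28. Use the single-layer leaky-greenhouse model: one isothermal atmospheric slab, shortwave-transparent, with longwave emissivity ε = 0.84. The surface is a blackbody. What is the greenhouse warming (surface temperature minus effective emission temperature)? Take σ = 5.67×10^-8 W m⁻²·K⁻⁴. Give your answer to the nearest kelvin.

12 K

Flux at the orbit: S = 1366/(10.2)² = 13.13 W m⁻².
At the top of the atmosphere, σT_e⁴ = S(1−α)/4 = 2.363 W m⁻², giving T_e = 80.35 K.
For a single slab of emissivity ε, T_s⁴ = 2T_e⁴/(2−ε); thus T_s = 80.35·(1.724)^(1/4) = 92.07 K.
Greenhouse warming: T_s − T_e = 11.72 K.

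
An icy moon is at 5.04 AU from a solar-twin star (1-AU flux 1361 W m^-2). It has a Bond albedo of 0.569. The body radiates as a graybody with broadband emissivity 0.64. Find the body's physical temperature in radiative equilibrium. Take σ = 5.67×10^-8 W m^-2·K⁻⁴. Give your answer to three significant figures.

By the inverse-square law, S = 1361/5.04² = 53.58 W m^-2.
The planet absorbs (1−α)S over its disc πR² and re-emits over 4πR², so the mean absorbed flux is (1−0.569)·53.58/4 = 5.773 W m^-2.
Equating to εσT⁴ with ε = 0.64: T = (5.773/0.64σ)^(1/4) = 112.3 K.

112 kelvin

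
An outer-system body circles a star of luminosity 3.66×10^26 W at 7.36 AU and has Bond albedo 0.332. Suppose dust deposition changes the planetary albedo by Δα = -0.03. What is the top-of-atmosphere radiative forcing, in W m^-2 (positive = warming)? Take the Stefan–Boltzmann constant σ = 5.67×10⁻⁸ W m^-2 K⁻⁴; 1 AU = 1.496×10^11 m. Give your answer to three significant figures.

Orbital distance: d = 7.36 AU = 1.101×10^12 m.
S = L/(4πd²) = 24.02 W m^-2.
ΔF = −(S/4)Δα = −(24.02/4)×(-0.03) = 0.1802 W m^-2.

0.180 W m^-2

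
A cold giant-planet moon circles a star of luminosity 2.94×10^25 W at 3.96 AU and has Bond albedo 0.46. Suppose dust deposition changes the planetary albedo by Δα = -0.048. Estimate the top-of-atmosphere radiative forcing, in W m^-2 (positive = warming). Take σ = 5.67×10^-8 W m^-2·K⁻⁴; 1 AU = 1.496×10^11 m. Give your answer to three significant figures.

0.0800 W m^-2

d = 3.96 × 1.496×10^11 m = 5.924×10^11 m.
Flux at the orbit: S = L/(4πd²) = 2.94×10^25/(4π·(5.92×10^11)²) = 6.666 W m^-2.
ΔF = −(S/4)Δα = −(6.666/4)×(-0.048) = 0.08000 W m^-2.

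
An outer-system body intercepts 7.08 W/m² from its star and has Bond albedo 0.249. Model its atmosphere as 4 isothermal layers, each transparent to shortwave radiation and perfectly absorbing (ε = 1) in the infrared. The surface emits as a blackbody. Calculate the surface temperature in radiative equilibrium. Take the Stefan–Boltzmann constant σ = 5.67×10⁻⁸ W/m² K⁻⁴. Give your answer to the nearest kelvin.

104 K

Top-of-atmosphere balance: σT_e⁴ = S(1−α)/4 = 1.329 W/m² → T_e = 69.58 K.
With N = 4 opaque layers, T_s = (N+1)^(1/4)·T_e = 5^(1/4)·69.58 = 104.1 K.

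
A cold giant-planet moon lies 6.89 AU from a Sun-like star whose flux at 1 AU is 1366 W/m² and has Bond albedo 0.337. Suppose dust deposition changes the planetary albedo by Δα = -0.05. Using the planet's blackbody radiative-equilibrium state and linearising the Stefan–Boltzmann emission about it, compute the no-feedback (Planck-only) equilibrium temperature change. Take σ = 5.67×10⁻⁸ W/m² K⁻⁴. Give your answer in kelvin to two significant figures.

Flux at the orbit: S = 1366/(6.89)² = 28.77 W/m².
Unperturbed T_e = [28.77·(1−0.337)/(4σ)]^¼ = 95.77 K.
The change in absorbed flux is Δ[S(1−α)/4] = −SΔα/4 = 0.3597 W/m².
Planck response: λ_P = 4σT_e³ = 4·5.67×10⁻⁸·(95.77)³ = 0.1992 W/m²/K.
Hence the no-feedback warming is ΔF/(4σT_e³) = 1.81 K.

1.8 K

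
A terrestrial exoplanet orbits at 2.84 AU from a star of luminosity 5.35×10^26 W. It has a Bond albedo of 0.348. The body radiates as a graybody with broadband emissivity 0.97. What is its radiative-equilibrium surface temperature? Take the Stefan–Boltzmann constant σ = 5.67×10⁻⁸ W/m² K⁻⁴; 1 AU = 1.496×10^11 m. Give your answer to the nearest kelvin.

d = 2.84 × 1.496×10^11 m = 4.249×10^11 m.
Flux at the orbit: S = L/(4πd²) = 5.35×10^26/(4π·(4.25×10^11)²) = 235.9 W/m².
Averaging over the sphere, the absorbed flux is S(1−α)/4 = 38.44 W/m².
Radiative balance εσT⁴ = 38.44 gives T = [38.44/(0.97·σ)]^(1/4) = 162.6 K.

163 K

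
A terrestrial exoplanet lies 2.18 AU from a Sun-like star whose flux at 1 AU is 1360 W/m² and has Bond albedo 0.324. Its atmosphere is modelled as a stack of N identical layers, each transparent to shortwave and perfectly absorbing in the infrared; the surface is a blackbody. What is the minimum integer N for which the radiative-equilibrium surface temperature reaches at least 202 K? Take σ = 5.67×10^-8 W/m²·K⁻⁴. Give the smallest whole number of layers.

1

Flux at the orbit: S = 1360/(2.18)² = 286.2 W/m².
Top-of-atmosphere balance: σT_e⁴ = S(1−α)/4 = 48.36 W/m² → T_e = 170.9 K.
Since T_s⁴ = (N+1)T_e⁴, we need N ≥ (T_s/T_e)⁴ − 1 = 0.952.
So N ≥ 0.952; the smallest integer is N = 1.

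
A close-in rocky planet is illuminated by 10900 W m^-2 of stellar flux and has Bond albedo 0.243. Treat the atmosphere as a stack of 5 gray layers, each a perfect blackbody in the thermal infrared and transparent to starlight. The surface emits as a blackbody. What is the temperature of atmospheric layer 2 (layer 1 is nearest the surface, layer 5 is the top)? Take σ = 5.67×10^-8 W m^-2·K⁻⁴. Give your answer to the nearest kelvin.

618 kelvin

Top-of-atmosphere balance: σT_e⁴ = S(1−α)/4 = 2063 W m^-2 → T_e = 436.7 K.
In the N-layer model, layer k (counted from the surface) has T_k = (N+1−k)^(1/4)·T_e.
With k = 2: T_2 = (5+1−2)^¼·436.7 K = 617.6 K.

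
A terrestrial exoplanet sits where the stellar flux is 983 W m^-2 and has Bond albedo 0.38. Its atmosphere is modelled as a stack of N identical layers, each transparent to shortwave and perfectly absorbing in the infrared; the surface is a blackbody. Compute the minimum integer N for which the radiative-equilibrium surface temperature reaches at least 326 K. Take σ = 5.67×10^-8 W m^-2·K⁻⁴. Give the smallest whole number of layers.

Top-of-atmosphere balance: σT_e⁴ = S(1−α)/4 = 152.4 W m^-2 → T_e = 227.7 K.
Need (N+1)T_e⁴ ≥ T_s⁴, i.e. N+1 ≥ (326/227.7)⁴ = 4.203.
Rounding up, N = 4.

4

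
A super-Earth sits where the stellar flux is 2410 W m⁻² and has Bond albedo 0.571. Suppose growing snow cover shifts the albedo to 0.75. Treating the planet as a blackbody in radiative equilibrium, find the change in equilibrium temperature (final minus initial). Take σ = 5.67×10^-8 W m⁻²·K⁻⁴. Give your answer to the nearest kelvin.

-33 kelvin

Initial: T₁ = [S(1−0.571)/(4σ)]^(1/4) = 259.8 K.
Final:   T₂ = [S(1−0.75)/(4σ)]^(1/4) = 227.0 K.
ΔT = T₂ − T₁ = -32.81 K.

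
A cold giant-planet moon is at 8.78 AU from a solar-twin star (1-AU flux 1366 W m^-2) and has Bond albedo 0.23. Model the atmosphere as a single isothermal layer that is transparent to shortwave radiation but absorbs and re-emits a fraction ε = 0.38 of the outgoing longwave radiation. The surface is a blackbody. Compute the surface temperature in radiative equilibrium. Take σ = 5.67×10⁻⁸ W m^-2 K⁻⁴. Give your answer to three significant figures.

92.8 K

Flux at the orbit: S = 1366/(8.78)² = 17.72 W m^-2.
At the top of the atmosphere, σT_e⁴ = S(1−α)/4 = 3.411 W m^-2, giving T_e = 88.07 K.
For a single slab of emissivity ε, T_s⁴ = 2T_e⁴/(2−ε); thus T_s = 88.07·(1.235)^(1/4) = 92.83 K.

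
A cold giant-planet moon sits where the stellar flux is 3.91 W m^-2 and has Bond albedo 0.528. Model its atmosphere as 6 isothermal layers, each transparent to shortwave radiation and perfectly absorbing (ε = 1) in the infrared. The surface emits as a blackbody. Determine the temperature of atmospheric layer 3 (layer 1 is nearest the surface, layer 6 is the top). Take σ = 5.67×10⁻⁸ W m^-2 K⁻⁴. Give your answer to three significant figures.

75.5 K

OLR = S(1−α)/4 = 0.4614 W m^-2; the top layer radiates at T_e = 53.41 K.
The net upward flux σT_e⁴ is constant between every pair of levels, so T_k⁴ = (N+1−k)T_e⁴.
With k = 3: T_3 = (6+1−3)^¼·53.41 K = 75.53 K.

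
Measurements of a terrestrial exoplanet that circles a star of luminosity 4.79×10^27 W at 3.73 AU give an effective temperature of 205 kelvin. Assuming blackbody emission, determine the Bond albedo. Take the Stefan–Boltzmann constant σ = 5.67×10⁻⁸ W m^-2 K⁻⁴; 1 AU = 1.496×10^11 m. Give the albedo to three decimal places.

d = 3.73 × 1.496×10^11 m = 5.580×10^11 m.
Flux at the orbit: S = L/(4πd²) = 4.79×10^27/(4π·(5.58×10^11)²) = 1224 W m^-2.
Energy balance: S(1−α)/4 = σT⁴, so 1−α = 4σT⁴/S.
σT⁴ = 100.1 W m^-2, so 4σT⁴ = 400.6 W m^-2.
1−α = 400.6/1224 = 0.3272, so α = 0.6728.

0.673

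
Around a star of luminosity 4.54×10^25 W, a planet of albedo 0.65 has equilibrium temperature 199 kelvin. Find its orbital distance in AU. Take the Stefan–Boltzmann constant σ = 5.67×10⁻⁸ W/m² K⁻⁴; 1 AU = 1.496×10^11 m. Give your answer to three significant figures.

0.399 AU

Required flux: S = 4σT⁴/(1−α) = 1016 W/m².
From L = 4πd²S, d = √(4.54×10^25/(4π·1016)) = 5.963×10^10 m = 0.3986 AU.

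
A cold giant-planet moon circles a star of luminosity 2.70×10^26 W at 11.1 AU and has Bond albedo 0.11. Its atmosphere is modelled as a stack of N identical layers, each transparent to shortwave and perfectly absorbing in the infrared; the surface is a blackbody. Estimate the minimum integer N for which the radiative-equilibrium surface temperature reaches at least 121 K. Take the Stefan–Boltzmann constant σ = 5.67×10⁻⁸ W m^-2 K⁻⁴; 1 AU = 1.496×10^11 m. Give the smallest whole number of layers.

d = 11.1 × 1.496×10^11 m = 1.661×10^12 m.
Spreading L over a sphere of radius d: S = 2.70×10^26/(4π·1.66×10^12²) = 7.792 W m^-2.
OLR = S(1−α)/4 = 1.734 W m^-2; the top layer radiates at T_e = 74.36 K.
T_s = (N+1)^(1/4)·T_e ≥ 121 K requires N+1 ≥ (T_s/T_e)⁴ = (121/74.36)⁴ = 7.011.
Rounding up, N = 7.

7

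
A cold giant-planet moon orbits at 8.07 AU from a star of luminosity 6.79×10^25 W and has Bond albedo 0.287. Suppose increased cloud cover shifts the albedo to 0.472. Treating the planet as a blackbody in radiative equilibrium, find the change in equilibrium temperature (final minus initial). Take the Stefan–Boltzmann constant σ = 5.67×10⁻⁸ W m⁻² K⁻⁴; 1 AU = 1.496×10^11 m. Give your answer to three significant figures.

Orbital distance: d = 8.07 AU = 1.207×10^12 m.
Spreading L over a sphere of radius d: S = 6.79×10^25/(4π·1.21×10^12²) = 3.707 W m⁻².
Before: T₁ = [3.707·0.713/(4σ)]^(1/4) = 58.43 K.
After:  T₂ = [3.707·0.528/(4σ)]^(1/4) = 54.20 K.
Change: 54.20 − 58.43 = -4.227 K.

-4.23 kelvin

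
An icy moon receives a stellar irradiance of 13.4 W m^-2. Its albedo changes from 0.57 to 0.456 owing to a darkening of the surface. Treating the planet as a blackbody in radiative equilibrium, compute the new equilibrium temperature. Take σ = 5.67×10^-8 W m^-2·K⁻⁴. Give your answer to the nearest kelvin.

75 K

New equilibrium: T₂ = [(1−0.456)·13.40/(4σ)]^(1/4) = 75.29 K.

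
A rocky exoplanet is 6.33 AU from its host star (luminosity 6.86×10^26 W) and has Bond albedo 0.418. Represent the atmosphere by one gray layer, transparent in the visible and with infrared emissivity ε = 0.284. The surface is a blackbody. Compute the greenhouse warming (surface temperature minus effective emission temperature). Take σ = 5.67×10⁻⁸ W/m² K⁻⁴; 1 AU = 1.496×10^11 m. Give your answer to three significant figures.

4.36 kelvin

Orbital distance: d = 6.33 AU = 9.470×10^11 m.
Flux at the orbit: S = L/(4πd²) = 6.86×10^26/(4π·(9.47×10^11)²) = 60.88 W/m².
Effective emission temperature (TOA balance): σT_e⁴ = S(1−α)/4 = 8.857 W/m² → T_e = 111.8 K.
For a single slab of emissivity ε, T_s⁴ = 2T_e⁴/(2−ε); thus T_s = 111.8·(1.166)^(1/4) = 116.2 K.
The atmosphere warms the surface by 4.363 K.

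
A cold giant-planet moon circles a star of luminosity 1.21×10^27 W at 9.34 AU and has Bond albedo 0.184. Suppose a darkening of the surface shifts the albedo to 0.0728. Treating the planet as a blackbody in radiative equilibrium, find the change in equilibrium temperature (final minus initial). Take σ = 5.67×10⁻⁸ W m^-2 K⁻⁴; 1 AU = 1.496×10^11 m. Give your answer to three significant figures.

3.75 K

Orbital distance: d = 9.34 AU = 1.397×10^12 m.
S = L/(4πd²) = 49.32 W m^-2.
With α = 0.184, T₁ = 115.4 K.
Final:   T₂ = [S(1−0.0728)/(4σ)]^(1/4) = 119.2 K.
ΔT = T₂ − T₁ = 3.746 K.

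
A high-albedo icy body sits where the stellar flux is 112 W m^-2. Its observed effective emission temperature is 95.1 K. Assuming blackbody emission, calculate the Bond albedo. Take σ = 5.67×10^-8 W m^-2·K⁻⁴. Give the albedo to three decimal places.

Energy balance: S(1−α)/4 = σT⁴, so 1−α = 4σT⁴/S.
4σT⁴ = 4·5.67×10⁻⁸·(95.1)⁴ = 18.55 W m^-2.
1−α = 18.55/112.0 = 0.1656, so α = 0.8344.

0.834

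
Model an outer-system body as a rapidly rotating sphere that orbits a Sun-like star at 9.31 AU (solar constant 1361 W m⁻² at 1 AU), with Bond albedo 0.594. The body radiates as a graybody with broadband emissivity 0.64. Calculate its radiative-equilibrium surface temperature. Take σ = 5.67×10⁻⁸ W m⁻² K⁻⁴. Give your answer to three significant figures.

81.4 K

Irradiance scales as 1/d², so S = 1361 W m⁻² × (1/9.31)² = 15.70 W m⁻².
The planet absorbs (1−α)S over its disc πR² and re-emits over 4πR², so the mean absorbed flux is (1−0.594)·15.70/4 = 1.594 W m⁻².
Equating to εσT⁴ with ε = 0.64: T = (1.594/0.64σ)^(1/4) = 81.41 K.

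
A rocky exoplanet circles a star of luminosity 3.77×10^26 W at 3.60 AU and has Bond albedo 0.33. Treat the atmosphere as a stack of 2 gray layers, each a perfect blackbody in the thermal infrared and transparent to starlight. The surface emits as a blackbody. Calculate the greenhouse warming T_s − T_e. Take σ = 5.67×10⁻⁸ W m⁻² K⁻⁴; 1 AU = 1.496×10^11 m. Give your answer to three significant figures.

Orbital distance: d = 3.60 AU = 5.386×10^11 m.
Flux at the orbit: S = L/(4πd²) = 3.77×10^26/(4π·(5.39×10^11)²) = 103.4 W m⁻².
OLR = S(1−α)/4 = 17.33 W m⁻²; the top layer radiates at T_e = 132.2 K.
T_s = (N+1)^(1/4)·T_e = 174.0 K.
So the greenhouse effect raises the surface by 174.0 − 132.2 = 41.79 K.

41.8 K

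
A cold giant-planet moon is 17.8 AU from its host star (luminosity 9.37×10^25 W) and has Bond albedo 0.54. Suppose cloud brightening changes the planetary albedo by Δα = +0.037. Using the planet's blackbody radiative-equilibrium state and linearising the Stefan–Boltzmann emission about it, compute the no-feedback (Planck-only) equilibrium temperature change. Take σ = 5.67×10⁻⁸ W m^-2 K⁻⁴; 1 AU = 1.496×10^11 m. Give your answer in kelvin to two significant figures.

-0.77 K

Orbital distance: d = 17.8 AU = 2.663×10^12 m.
Flux at the orbit: S = L/(4πd²) = 9.37×10^25/(4π·(2.66×10^12)²) = 1.052 W m^-2.
The baseline emission temperature is T_e = 38.22 K.
TOA radiative forcing: ΔF = −S·Δα/4 = −1.052·(+0.037)/4 = -0.009727 W m^-2.
The Planck feedback parameter is 4σT_e³ = 0.01266 W m^-2/K.
Hence the no-feedback warming is ΔF/(4σT_e³) = -0.768 K.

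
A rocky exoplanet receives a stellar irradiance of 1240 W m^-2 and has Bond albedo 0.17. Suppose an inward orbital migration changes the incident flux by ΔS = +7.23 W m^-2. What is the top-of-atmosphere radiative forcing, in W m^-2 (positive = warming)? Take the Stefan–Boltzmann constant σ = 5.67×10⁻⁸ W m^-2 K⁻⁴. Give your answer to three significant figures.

1.50 W m^-2

TOA radiative forcing: ΔF = (1−α)ΔS/4 = 0.83·(+7.23)/4 = 1.500 W m^-2.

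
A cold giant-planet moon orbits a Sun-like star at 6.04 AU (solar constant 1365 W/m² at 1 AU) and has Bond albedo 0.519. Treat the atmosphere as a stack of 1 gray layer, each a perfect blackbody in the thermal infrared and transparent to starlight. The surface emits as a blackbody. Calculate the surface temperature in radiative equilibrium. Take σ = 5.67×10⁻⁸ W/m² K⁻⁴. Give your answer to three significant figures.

112 kelvin

Flux at the orbit: S = 1365/(6.04)² = 37.42 W/m².
OLR = S(1−α)/4 = 4.499 W/m²; the top layer radiates at T_e = 94.38 K.
With N = 1 opaque layers, T_s = (N+1)^(1/4)·T_e = 2^(1/4)·94.38 = 112.2 K.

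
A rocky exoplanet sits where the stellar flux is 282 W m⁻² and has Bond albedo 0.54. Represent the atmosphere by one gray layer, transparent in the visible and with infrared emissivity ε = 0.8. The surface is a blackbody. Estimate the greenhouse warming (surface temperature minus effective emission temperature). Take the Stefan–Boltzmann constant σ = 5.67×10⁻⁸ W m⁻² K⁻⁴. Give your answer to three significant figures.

21.1 kelvin

At the top of the atmosphere, σT_e⁴ = S(1−α)/4 = 32.43 W m⁻², giving T_e = 154.6 K.
Surface balance with a leaky layer gives σT_s⁴ = σT_e⁴·2/(2−ε), so T_s = T_e·[2/(2−0.8)]^(1/4) = 175.7 K.
The atmosphere warms the surface by 21.07 K.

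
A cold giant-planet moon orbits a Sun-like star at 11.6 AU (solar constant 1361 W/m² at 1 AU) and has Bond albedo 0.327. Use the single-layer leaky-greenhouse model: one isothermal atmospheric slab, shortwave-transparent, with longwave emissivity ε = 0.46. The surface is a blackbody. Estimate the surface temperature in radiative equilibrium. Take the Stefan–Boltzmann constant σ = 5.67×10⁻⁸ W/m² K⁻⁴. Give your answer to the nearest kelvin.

79 kelvin

By the inverse-square law, S = 1361/11.6² = 10.11 W/m².
The planet radiates to space at T_e = [S(1−α)/(4σ)]^(1/4) = 74.02 K.
Surface balance with a leaky layer gives σT_s⁴ = σT_e⁴·2/(2−ε), so T_s = T_e·[2/(2−0.46)]^(1/4) = 79.01 K.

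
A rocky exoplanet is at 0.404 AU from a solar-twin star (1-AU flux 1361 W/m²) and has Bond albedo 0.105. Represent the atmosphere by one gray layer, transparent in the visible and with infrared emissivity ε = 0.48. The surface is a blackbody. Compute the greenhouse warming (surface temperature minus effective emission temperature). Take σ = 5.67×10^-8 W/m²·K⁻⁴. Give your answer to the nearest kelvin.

Irradiance scales as 1/d², so S = 1361 W/m² × (1/0.404)² = 8339 W/m².
At the top of the atmosphere, σT_e⁴ = S(1−α)/4 = 1866 W/m², giving T_e = 425.9 K.
For a single slab of emissivity ε, T_s⁴ = 2T_e⁴/(2−ε); thus T_s = 425.9·(1.316)^(1/4) = 456.2 K.
The atmosphere warms the surface by 30.25 K.

30 K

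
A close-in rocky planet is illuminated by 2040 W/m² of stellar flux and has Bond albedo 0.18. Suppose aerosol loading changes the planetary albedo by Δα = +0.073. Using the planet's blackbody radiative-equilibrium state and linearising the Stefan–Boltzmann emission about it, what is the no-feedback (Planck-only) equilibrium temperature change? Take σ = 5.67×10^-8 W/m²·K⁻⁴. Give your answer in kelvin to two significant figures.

-6.5 K

Unperturbed T_e = [2040·(1−0.18)/(4σ)]^¼ = 293.1 K.
TOA radiative forcing: ΔF = −S·Δα/4 = −2040·(+0.073)/4 = -37.23 W/m².
Linearising σT⁴ gives d(σT⁴)/dT = 4σT_e³ = 5.708 W/m² per K.
So ΔT₀ = -37.23/5.708 = -6.52 K.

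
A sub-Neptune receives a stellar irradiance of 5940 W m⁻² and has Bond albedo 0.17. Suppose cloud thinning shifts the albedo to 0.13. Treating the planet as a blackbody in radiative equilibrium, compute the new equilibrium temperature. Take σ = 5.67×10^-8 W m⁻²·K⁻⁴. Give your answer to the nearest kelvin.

T₂ = [S(1−α₂)/(4σ)]^(1/4) = [5940·0.87/(4σ)]^(1/4) = 388.5 K.

389 kelvin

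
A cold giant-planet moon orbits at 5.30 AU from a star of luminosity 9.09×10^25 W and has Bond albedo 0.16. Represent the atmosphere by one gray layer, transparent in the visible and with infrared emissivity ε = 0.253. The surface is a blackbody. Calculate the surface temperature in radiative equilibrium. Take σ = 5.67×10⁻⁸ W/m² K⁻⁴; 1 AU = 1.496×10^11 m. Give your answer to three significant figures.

83.6 kelvin

d = 5.30 × 1.496×10^11 m = 7.929×10^11 m.
S = L/(4πd²) = 11.51 W/m².
Effective emission temperature (TOA balance): σT_e⁴ = S(1−α)/4 = 2.416 W/m² → T_e = 80.80 K.
For a single slab of emissivity ε, T_s⁴ = 2T_e⁴/(2−ε); thus T_s = 80.80·(1.145)^(1/4) = 83.58 K.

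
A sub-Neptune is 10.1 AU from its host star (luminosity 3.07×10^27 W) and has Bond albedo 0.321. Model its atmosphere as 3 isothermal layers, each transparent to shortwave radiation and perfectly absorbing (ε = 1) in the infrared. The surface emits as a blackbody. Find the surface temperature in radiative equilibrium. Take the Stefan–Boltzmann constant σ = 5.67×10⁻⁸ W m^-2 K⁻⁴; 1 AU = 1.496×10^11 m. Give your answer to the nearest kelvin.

Orbital distance: d = 10.1 AU = 1.511×10^12 m.
Flux at the orbit: S = L/(4πd²) = 3.07×10^27/(4π·(1.51×10^12)²) = 107.0 W m^-2.
OLR = S(1−α)/4 = 18.16 W m^-2; the top layer radiates at T_e = 133.8 K.
For an N-layer opaque stack, T_s⁴ = (N+1)T_e⁴, hence T_s = (4)^(1/4)×133.8 K = 189.2 K.

189 K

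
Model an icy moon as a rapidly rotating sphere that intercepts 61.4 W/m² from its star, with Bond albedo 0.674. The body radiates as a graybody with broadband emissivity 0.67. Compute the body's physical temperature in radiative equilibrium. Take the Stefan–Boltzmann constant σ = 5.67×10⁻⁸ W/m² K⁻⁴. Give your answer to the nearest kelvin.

107 kelvin

Absorbed flux (global mean): S(1−α)/4 = 61.40·0.326/4 = 5.004 W/m².
Radiative balance εσT⁴ = 5.004 gives T = [5.004/(0.67·σ)]^(1/4) = 107.1 K.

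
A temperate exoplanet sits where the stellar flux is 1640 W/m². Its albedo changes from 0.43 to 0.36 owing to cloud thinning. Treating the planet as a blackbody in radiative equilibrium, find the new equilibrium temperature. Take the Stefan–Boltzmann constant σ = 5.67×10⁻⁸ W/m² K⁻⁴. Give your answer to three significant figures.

T₂ = [S(1−α₂)/(4σ)]^(1/4) = [1640·0.64/(4σ)]^(1/4) = 260.8 K.

261 kelvin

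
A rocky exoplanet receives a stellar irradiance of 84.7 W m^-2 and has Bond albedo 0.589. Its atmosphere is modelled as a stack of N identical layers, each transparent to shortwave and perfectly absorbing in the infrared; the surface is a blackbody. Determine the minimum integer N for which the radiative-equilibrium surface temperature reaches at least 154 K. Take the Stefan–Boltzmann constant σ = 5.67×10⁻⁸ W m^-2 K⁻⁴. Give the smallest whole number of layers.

The effective emission temperature is T_e = [S(1−α)/(4σ)]^¼ = 111.3 K.
Since T_s⁴ = (N+1)T_e⁴, we need N ≥ (T_s/T_e)⁴ − 1 = 2.664.
Rounding up, N = 3.

3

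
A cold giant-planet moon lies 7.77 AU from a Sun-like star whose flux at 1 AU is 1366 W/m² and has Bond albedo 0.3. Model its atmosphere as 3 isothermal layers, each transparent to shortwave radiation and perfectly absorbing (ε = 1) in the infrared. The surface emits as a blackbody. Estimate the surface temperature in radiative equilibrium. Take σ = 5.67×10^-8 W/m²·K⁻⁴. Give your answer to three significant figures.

129 K

Flux at the orbit: S = 1366/(7.77)² = 22.63 W/m².
OLR = S(1−α)/4 = 3.960 W/m²; the top layer radiates at T_e = 91.41 K.
For an N-layer opaque stack, T_s⁴ = (N+1)T_e⁴, hence T_s = (4)^(1/4)×91.41 K = 129.3 K.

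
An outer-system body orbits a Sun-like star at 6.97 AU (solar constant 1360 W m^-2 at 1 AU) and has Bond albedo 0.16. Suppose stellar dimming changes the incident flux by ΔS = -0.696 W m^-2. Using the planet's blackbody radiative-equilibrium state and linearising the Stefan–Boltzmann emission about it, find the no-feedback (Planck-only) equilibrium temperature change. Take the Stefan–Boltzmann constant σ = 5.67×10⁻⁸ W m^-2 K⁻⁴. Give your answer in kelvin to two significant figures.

-0.63 K

Flux at the orbit: S = 1360/(6.97)² = 27.99 W m^-2.
Reference equilibrium: T_e = [S(1−α)/(4σ)]^(1/4) = 100.9 K.
TOA radiative forcing: ΔF = (1−α)ΔS/4 = 0.84·(-0.696)/4 = -0.1462 W m^-2.
Linearising σT⁴ gives d(σT⁴)/dT = 4σT_e³ = 0.2330 W m^-2 per K.
ΔT₀ = ΔF/λ_P = -0.1462/0.2330 = -0.627 K.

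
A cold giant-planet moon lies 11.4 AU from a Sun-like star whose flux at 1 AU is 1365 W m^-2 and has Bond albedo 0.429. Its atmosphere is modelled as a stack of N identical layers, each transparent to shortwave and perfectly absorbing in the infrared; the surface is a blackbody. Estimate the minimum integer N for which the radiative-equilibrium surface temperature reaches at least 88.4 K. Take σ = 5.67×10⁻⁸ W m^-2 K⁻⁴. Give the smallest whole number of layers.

2

By the inverse-square law, S = 1365/11.4² = 10.50 W m^-2.
OLR = S(1−α)/4 = 1.499 W m^-2; the top layer radiates at T_e = 71.71 K.
T_s = (N+1)^(1/4)·T_e ≥ 88.4 K requires N+1 ≥ (T_s/T_e)⁴ = (88.4/71.71)⁴ = 2.309.
Rounding up, N = 2.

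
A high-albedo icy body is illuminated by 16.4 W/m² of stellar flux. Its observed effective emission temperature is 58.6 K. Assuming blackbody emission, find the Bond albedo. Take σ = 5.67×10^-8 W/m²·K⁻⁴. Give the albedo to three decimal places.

Rearranging the radiative balance, α = 1 − 4σT⁴/S.
σT⁴ = 0.6686 W/m², so 4σT⁴ = 2.674 W/m².
1−α = 2.674/16.40 = 0.1631, so α = 0.8369.

0.837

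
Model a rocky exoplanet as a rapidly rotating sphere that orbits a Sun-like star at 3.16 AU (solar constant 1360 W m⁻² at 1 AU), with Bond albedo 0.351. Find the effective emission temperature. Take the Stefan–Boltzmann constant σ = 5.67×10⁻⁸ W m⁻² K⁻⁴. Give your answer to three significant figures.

141 K

Irradiance scales as 1/d², so S = 1360 W m⁻² × (1/3.16)² = 136.2 W m⁻².
The planet absorbs (1−α)S over its disc πR² and re-emits over 4πR², so the mean absorbed flux is (1−0.351)·136.2/4 = 22.10 W m⁻².
In equilibrium σT⁴ equals this, so T = 140.5 K.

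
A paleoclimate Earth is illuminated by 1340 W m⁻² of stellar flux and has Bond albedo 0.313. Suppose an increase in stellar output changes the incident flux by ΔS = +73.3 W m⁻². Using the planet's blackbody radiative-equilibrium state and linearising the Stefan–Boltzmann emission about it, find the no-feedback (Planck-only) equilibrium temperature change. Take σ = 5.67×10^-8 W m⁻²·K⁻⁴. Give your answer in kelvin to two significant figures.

Reference equilibrium: T_e = [S(1−α)/(4σ)]^(1/4) = 252.4 K.
TOA radiative forcing: ΔF = (1−α)ΔS/4 = 0.687·(+73.3)/4 = 12.59 W m⁻².
Linearising σT⁴ gives d(σT⁴)/dT = 4σT_e³ = 3.647 W m⁻² per K.
ΔT₀ = ΔF/λ_P = 12.59/3.647 = 3.45 K.

3.5 kelvin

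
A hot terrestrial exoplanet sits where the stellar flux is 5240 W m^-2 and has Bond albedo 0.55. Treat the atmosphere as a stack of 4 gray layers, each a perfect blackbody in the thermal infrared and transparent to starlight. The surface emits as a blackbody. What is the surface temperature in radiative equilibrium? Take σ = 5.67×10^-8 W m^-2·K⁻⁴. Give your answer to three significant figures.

Top-of-atmosphere balance: σT_e⁴ = S(1−α)/4 = 589.5 W m^-2 → T_e = 319.3 K.
For an N-layer opaque stack, T_s⁴ = (N+1)T_e⁴, hence T_s = (5)^(1/4)×319.3 K = 477.5 K.

477 K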